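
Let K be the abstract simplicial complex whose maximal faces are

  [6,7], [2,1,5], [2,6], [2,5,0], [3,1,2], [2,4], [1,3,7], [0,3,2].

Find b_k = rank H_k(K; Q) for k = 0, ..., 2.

Fix the vertex order 0 < 1 < 2 < 3 < 4 < 5 < 6 < 7 and write every simplex with vertices in increasing order. Then dim K = 2 and the simplices of K are:

  0-simplices (8): [0], [1], [2], [3], [4], [5], [6], [7]
  1-simplices (13): [0,2], [0,3], [0,5], [1,2], [1,3], [1,5], [1,7], [2,3], [2,4], [2,5], [2,6], [3,7], [6,7]
  2-simplices (5): [0,2,3], [0,2,5], [1,2,3], [1,2,5], [1,3,7]

Hence C_0 ≅ Z^8, C_1 ≅ Z^13, C_2 ≅ Z^5.

∂_1: C_1 → C_0 maps an edge to its endpoints' difference, ∂[p,q] = q − p.
As a 8×13 matrix over Z this has rank 7, with invariant factors (1,1,1,1,1,1,1).

Boundary ∂_2: C_2 → C_1 sends each 2-simplex [p,q,r] to [q,r] − [p,r] + [p,q]. For instance
  ∂[1,3,7] = [3,7] − [1,7] + [1,3],
  ∂[0,2,3] = [2,3] − [0,3] + [0,2].
The 13×5 boundary matrix has rank 5 and Smith normal form diag(1,1,1,1,1).

From H_k ≅ ker(∂_k) / im(∂_{k+1}) we obtain:

  H_0: rank C_0 − rank ∂_1 = 8 − 7 = 1, and the invariant factors of ∂_1 are all 1, so H_0 = Z.
  H_1: rank ker ∂_1 − rank ∂_2 = (13 − 7) − 5 = 1, and the invariant factors of ∂_2 are all 1, so H_1 = Z.
  H_2: rank ker ∂_2 − rank ∂_3 = (5 − 5) − 0 = 0, and there is no ∂_3, so H_2 = 0.

Hence the Betti numbers are b_0 = 1, b_1 = 1, b_2 = 0.

b_0 = 1, b_1 = 1, b_2 = 0.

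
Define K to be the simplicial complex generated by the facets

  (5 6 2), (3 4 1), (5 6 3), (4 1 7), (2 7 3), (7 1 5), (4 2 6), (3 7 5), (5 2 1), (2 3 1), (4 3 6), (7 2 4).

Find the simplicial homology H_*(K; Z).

K has 7 vertices, 18 edges, 12 triangles.
rank ∂_0 = 0, rank ∂_1 = 6 ⇒ b_0 = 7 − 0 − 6 = 1; all invariant factors of ∂_1 are 1 so no torsion. So H_0 = Z.
rank ∂_1 = 6, rank ∂_2 = 12 ⇒ b_1 = 18 − 6 − 12 = 0; ∂_2 has invariant factor(s) [2] giving torsion. So H_1 = Z/2Z.
rank ∂_2 = 12, rank ∂_3 = 0 ⇒ b_2 = 12 − 12 − 0 = 0. So H_2 = 0.

H_0 ≅ Z,  H_1 ≅ Z/2Z,  H_2 = 0.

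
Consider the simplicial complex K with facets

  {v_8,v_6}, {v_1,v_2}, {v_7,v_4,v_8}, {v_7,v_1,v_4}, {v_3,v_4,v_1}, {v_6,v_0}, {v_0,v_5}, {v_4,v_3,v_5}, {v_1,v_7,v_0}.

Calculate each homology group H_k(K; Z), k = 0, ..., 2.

Order the vertices as v_0 < v_1 < v_2 < v_3 < v_4 < v_5 < v_6 < v_7 < v_8. Listing each simplex with vertices in this order, K has dimension 2 with simplices:

  0-simplices (9): [v_0], [v_1], [v_2], [v_3], [v_4], [v_5], [v_6], [v_7], [v_8]
  1-simplices (15): (15 of them)
  2-simplices (5): [v_0,v_1,v_7], [v_1,v_3,v_4], [v_1,v_4,v_7], [v_3,v_4,v_5], [v_4,v_7,v_8]

giving chain groups C_0 ≅ Z^9, C_1 ≅ Z^15, C_2 ≅ Z^5.

∂_1: C_1 → C_0 sends each edge [p,q] (with p < q) to q − p.
This gives a 9×15 integer matrix of rank 8; reducing to Smith normal form yields diagonal entries (1,1,1,1,1,1,1,1).

Boundary ∂_2: C_2 → C_1 maps a triangle to the signed sum of its edges. For instance
  ∂[v_4,v_7,v_8] = [v_7,v_8] − [v_4,v_8] + [v_4,v_7],
  ∂[v_0,v_1,v_7] = [v_1,v_7] − [v_0,v_7] + [v_0,v_1].
This gives a 15×5 integer matrix of rank 5; reducing to Smith normal form yields diagonal entries (1,1,1,1,1).

Computing H_k = (kernel of ∂_k) / (image of ∂_{k+1}):

  H_0: rank C_0 − rank ∂_1 = 9 − 8 = 1, and the invariant factors of ∂_1 are all 1, so H_0 = Z.
  H_1: rank ker ∂_1 − rank ∂_2 = (15 − 8) − 5 = 2, and the invariant factors of ∂_2 are all 1, so H_1 = Z^2.
  H_2: rank ker ∂_2 − rank ∂_3 = (5 − 5) − 0 = 0, and there is no ∂_3, so H_2 = 0.

H_0 ≅ Z,  H_1 ≅ Z^2,  H_2 = 0.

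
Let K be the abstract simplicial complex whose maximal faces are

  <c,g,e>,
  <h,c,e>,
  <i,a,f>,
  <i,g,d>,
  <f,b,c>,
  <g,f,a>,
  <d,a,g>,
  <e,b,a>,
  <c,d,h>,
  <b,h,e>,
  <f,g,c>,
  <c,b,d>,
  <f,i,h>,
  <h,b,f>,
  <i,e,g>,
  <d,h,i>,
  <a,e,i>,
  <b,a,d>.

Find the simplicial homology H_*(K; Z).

H_0 = Z,  H_1 = Z × Z/2,  H_2 = 0.

K has 9 vertices, 27 edges, 18 triangles.
rank ∂_0 = 0, rank ∂_1 = 8 ⇒ b_0 = 9 − 0 − 8 = 1; all invariant factors of ∂_1 are 1 so no torsion. So H_0 ≅ Z.
rank ∂_1 = 8, rank ∂_2 = 18 ⇒ b_1 = 27 − 8 − 18 = 1; ∂_2 has invariant factor(s) [2] giving torsion. So H_1 ≅ Z × Z/2.
rank ∂_2 = 18, rank ∂_3 = 0 ⇒ b_2 = 18 − 18 − 0 = 0. So H_2 ≅ 0.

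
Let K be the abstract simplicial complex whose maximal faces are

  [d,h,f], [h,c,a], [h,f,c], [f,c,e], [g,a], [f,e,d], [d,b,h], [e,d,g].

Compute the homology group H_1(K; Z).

H_1 = Z.

K has 8 vertices, 15 edges, 7 triangles.
rank ∂_1 = 7, rank ∂_2 = 7 ⇒ b_1 = 15 − 7 − 7 = 1; all invariant factors of ∂_2 are 1 so no torsion. So H_1 = Z.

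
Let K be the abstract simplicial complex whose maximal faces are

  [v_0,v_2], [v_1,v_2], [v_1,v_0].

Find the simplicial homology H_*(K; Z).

H_0 = Z,  H_1 = Z.

We work with the vertex ordering v_0 < v_1 < v_2. The simplices of K, each written with vertices in increasing order, are:

  0-simplices (3): [v_0], [v_1], [v_2]
  1-simplices (3): [v_0,v_1], [v_0,v_2], [v_1,v_2]

Hence C_0 ≅ Z^3, C_1 ≅ Z^3.

The boundary map ∂_1: C_1 → C_0 sends each edge [p,q] (with p < q) to q − p. For instance
  ∂[v_0,v_1] = [v_1] − [v_0].
The resulting 3×3 matrix has rank 2, and its Smith normal form has invariant factors (1,1).

Now H_k = ker ∂_k / im ∂_{k+1}, so:

  H_0: rank C_0 − rank ∂_1 = 3 − 2 = 1, and the invariant factors of ∂_1 are all 1, so H_0 = Z.
  H_1: rank ker ∂_1 − rank ∂_2 = (3 − 2) − 0 = 1, and there is no ∂_2, so H_1 = Z.

(K is a triangulation of the circle S^1.)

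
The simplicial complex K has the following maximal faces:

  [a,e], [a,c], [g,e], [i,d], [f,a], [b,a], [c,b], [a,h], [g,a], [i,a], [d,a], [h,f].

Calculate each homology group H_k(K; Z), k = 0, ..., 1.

H_0 ≅ Z,  H_1 ≅ Z^4.

Order the vertices as a < b < c < d < e < f < g < h < i. Listing each simplex with vertices in this order, K has dimension 1 with simplices:

  0-simplices (9): a, b, c, d, e, f, g, h, i
  1-simplices (12): ab, ac, ad, ae, af, ag, ah, ai, bc, di, eg, fh

giving chain groups C_0 ≅ Z^9, C_1 ≅ Z^12.

The boundary map ∂_1: C_1 → C_0 maps an edge to its endpoints' difference, ∂[p,q] = q − p. For instance
  ∂ac = c − a.
The 9×12 boundary matrix has rank 8 and Smith normal form diag(1,1,1,1,1,1,1,1).

Now H_k = ker ∂_k / im ∂_{k+1}, so:

  H_0: rank C_0 − rank ∂_1 = 9 − 8 = 1, and the invariant factors of ∂_1 are all 1, so H_0 ≅ Z.
  H_1: rank ker ∂_1 − rank ∂_2 = (12 − 8) − 0 = 4, and there is no ∂_2, so H_1 ≅ Z^4.

As a check, the Euler characteristic is 9 − 12 = -3, which agrees with 1 − 4 = -3.
(K is a triangulation of a wedge of 4 circles.)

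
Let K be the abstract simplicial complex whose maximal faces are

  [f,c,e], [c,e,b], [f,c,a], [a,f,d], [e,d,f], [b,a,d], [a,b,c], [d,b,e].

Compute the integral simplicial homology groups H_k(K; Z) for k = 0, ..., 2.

H_0 = Z,  H_1 = 0,  H_2 = Z.

Take the total order a < b < c < d < e < f on the vertex set. Then K (dimension 2) consists of the simplices:

  0-simplices (6): a, b, c, d, e, f
  1-simplices (12): ab, ac, ad, af, bc, bd, be, ce, cf, de, df, ef
  2-simplices (8): abc, abd, acf, adf, bce, bde, cef, def

giving chain groups C_0 ≅ Z^6, C_1 ≅ Z^12, C_2 ≅ Z^8.

∂_1: C_1 → C_0 sends each edge [p,q] (with p < q) to q − p. For instance
  ∂af = f − a.
This gives a 6×12 integer matrix of rank 5; reducing to Smith normal form yields diagonal entries (1,1,1,1,1).

∂_2: C_2 → C_1 acts by ∂[p,q,r] = [q,r] − [p,r] + [p,q]. For instance
  ∂bce = ce − be + bc,
  ∂acf = cf − af + ac.
The resulting 12×8 matrix has rank 7, and its Smith normal form has invariant factors (1,1,1,1,1,1,1).

Reading off H_k = ker ∂_k / im ∂_{k+1}:

  H_0: rank C_0 − rank ∂_1 = 6 − 5 = 1, and the invariant factors of ∂_1 are all 1, so H_0 ≅ Z.
  H_1: rank ker ∂_1 − rank ∂_2 = (12 − 5) − 7 = 0, and the invariant factors of ∂_2 are all 1, so H_1 ≅ 0.
  H_2: rank ker ∂_2 − rank ∂_3 = (8 − 7) − 0 = 1, and there is no ∂_3, so H_2 ≅ Z.

As a check, the Euler characteristic is 6 − 12 + 8 = 2, which agrees with 1 − 0 + 1 = 2.
(K is a triangulation of the 2-sphere S^2.)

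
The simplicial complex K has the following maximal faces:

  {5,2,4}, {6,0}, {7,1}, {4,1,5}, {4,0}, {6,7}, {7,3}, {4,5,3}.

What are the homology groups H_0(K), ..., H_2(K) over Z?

Fix the vertex order 0 < 1 < 2 < 3 < 4 < 5 < 6 < 7 and write every simplex with vertices in increasing order. Then dim K = 2 and the simplices of K are:

  0-simplices (8): [0], [1], [2], [3], [4], [5], [6], [7]
  1-simplices (12): [0,4], [0,6], [1,4], [1,5], [1,7], [2,4], [2,5], [3,4], [3,5], [3,7], [4,5], [6,7]
  2-simplices (3): [1,4,5], [2,4,5], [3,4,5]

Hence C_0 ≅ Z^8, C_1 ≅ Z^12, C_2 ≅ Z^3.

∂_1: C_1 → C_0 maps an edge to its endpoints' difference, ∂[p,q] = q − p. For instance
  ∂[3,4] = [4] − [3].
This gives a 8×12 integer matrix of rank 7; reducing to Smith normal form yields diagonal entries (1,1,1,1,1,1,1).

Boundary ∂_2: C_2 → C_1 maps a triangle to the signed sum of its edges. For instance
  ∂[1,4,5] = [4,5] − [1,5] + [1,4],
  ∂[2,4,5] = [4,5] − [2,5] + [2,4].
The 12×3 boundary matrix has rank 3 and Smith normal form diag(1,1,1).

Reading off H_k = ker ∂_k / im ∂_{k+1}:

  H_0: rank C_0 − rank ∂_1 = 8 − 7 = 1, and the invariant factors of ∂_1 are all 1, so H_0 = Z.
  H_1: rank ker ∂_1 − rank ∂_2 = (12 − 7) − 3 = 2, and the invariant factors of ∂_2 are all 1, so H_1 = Z^2.
  H_2: rank ker ∂_2 − rank ∂_3 = (3 − 3) − 0 = 0, and there is no ∂_3, so H_2 = 0.

As a check, the Euler characteristic is 8 − 12 + 3 = -1, which agrees with 1 − 2 + 0 = -1.

H_0 = Z,  H_1 = Z^2,  H_2 = 0.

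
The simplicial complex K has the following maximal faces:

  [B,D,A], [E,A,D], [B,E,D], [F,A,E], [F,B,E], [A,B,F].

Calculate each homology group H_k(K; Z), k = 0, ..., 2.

Order the vertices as A < B < D < E < F. Listing each simplex with vertices in this order, K has dimension 2 with simplices:

  0-simplices (5): A, B, D, E, F
  1-simplices (9): AB, AD, AE, AF, BD, BE, BF, DE, EF
  2-simplices (6): ABD, ABF, ADE, AEF, BDE, BEF

Hence C_0 ≅ Z^5, C_1 ≅ Z^9, C_2 ≅ Z^6.

The boundary map ∂_1: C_1 → C_0 sends each edge [p,q] (with p < q) to q − p. For instance
  ∂AF = F − A.
This gives a 5×9 integer matrix of rank 4; reducing to Smith normal form yields diagonal entries (1,1,1,1).

The boundary map ∂_2: C_2 → C_1 maps a triangle to the signed sum of its edges. For instance
  ∂ABD = BD − AD + AB,
  ∂AEF = EF − AF + AE.
The resulting 9×6 matrix has rank 5, and its Smith normal form has invariant factors (1,1,1,1,1).

Computing H_k = (kernel of ∂_k) / (image of ∂_{k+1}):

  H_0: rank C_0 − rank ∂_1 = 5 − 4 = 1, and the invariant factors of ∂_1 are all 1, so H_0 ≅ Z.
  H_1: rank ker ∂_1 − rank ∂_2 = (9 − 4) − 5 = 0, and the invariant factors of ∂_2 are all 1, so H_1 ≅ 0.
  H_2: rank ker ∂_2 − rank ∂_3 = (6 − 5) − 0 = 1, and there is no ∂_3, so H_2 ≅ Z.

As a check, the Euler characteristic is 5 − 9 + 6 = 2, which agrees with 1 − 0 + 1 = 2.

H_0 = Z,  H_1 = 0,  H_2 = Z.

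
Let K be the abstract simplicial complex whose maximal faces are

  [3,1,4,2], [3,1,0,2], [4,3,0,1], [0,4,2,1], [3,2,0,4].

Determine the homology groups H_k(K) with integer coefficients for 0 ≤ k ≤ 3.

Order the vertices as 0 < 1 < 2 < 3 < 4. Listing each simplex with vertices in this order, K has dimension 3 with simplices:

  0-simplices (5): [0], [1], [2], [3], [4]
  1-simplices (10): [0,1], [0,2], [0,3], [0,4], [1,2], [1,3], [1,4], [2,3], [2,4], [3,4]
  2-simplices (10): [0,1,2], [0,1,3], [0,1,4], [0,2,3], [0,2,4], [0,3,4], [1,2,3], [1,2,4], [1,3,4], [2,3,4]
  3-simplices (5): [0,1,2,3], [0,1,2,4], [0,1,3,4], [0,2,3,4], [1,2,3,4]

Hence C_0 ≅ Z^5, C_1 ≅ Z^10, C_2 ≅ Z^10, C_3 ≅ Z^5.

∂_1: C_1 → C_0 sends each edge [p,q] (with p < q) to q − p.
The 5×10 boundary matrix has rank 4 and Smith normal form diag(1,1,1,1).

Boundary ∂_2: C_2 → C_1 sends each 2-simplex [p,q,r] to [q,r] − [p,r] + [p,q]. For instance
  ∂[0,2,3] = [2,3] − [0,3] + [0,2],
  ∂[0,1,4] = [1,4] − [0,4] + [0,1].
This gives a 10×10 integer matrix of rank 6; reducing to Smith normal form yields diagonal entries (1,1,1,1,1,1).

∂_3: C_3 → C_2 sends each 3-simplex σ to the alternating sum Σ_i (−1)^i (σ with its i-th vertex removed). For instance
  ∂[1,2,3,4] = [2,3,4] − [1,3,4] + [1,2,4] − [1,2,3],
  ∂[0,1,2,4] = [1,2,4] − [0,2,4] + [0,1,4] − [0,1,2].
The resulting 10×5 matrix has rank 4, and its Smith normal form has invariant factors (1,1,1,1).

From H_k ≅ ker(∂_k) / im(∂_{k+1}) we obtain:

  H_0: rank C_0 − rank ∂_1 = 5 − 4 = 1, and the invariant factors of ∂_1 are all 1, so H_0 ≅ Z.
  H_1: rank ker ∂_1 − rank ∂_2 = (10 − 4) − 6 = 0, and the invariant factors of ∂_2 are all 1, so H_1 ≅ 0.
  H_2: rank ker ∂_2 − rank ∂_3 = (10 − 6) − 4 = 0, and the invariant factors of ∂_3 are all 1, so H_2 ≅ 0.
  H_3: rank ker ∂_3 − rank ∂_4 = (5 − 4) − 0 = 1, and there is no ∂_4, so H_3 ≅ Z.

H_0 = Z,  H_1 = 0,  H_2 = 0,  H_3 = Z.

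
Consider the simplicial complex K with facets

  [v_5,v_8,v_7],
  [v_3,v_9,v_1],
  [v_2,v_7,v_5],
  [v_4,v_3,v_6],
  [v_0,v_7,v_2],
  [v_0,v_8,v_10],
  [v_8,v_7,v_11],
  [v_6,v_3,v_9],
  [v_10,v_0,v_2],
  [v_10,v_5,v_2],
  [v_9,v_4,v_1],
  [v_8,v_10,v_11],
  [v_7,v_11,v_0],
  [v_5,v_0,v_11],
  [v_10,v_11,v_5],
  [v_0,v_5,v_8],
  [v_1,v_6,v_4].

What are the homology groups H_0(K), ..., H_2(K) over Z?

Take the total order v_0 < v_1 < v_2 < v_3 < v_4 < v_5 < v_6 < v_7 < v_8 < v_9 < v_10 < v_11 on the vertex set. Then K (dimension 2) consists of the simplices:

  0-simplices (12): [v_0], [v_1], [v_2], [v_3], [v_4], [v_5], [v_6], [v_7], [v_8], [v_9], [v_10], [v_11]
  1-simplices (28): (28 of them)
  2-simplices (17): (17 of them)

giving chain groups C_0 ≅ Z^12, C_1 ≅ Z^28, C_2 ≅ Z^17.

∂_1: C_1 → C_0 is given by ∂[p,q] = [q] − [p]. For instance
  ∂[v_7,v_8] = [v_8] − [v_7].
The 12×28 boundary matrix has rank 10 and Smith normal form diag(1,1,1,1,1,1,1,1,1,1).

∂_2: C_2 → C_1 sends each 2-simplex [p,q,r] to [q,r] − [p,r] + [p,q]. For instance
  ∂[v_1,v_4,v_9] = [v_4,v_9] − [v_1,v_9] + [v_1,v_4],
  ∂[v_3,v_6,v_9] = [v_6,v_9] − [v_3,v_9] + [v_3,v_6].
This gives a 28×17 integer matrix of rank 17; reducing to Smith normal form yields diagonal entries (1,1,1,1,1,1,1,1,1,1,1,1,1,1,1,1,2).

Reading off H_k = ker ∂_k / im ∂_{k+1}:

  H_0: rank C_0 − rank ∂_1 = 12 − 10 = 2, and the invariant factors of ∂_1 are all 1, so H_0 = Z^2.
  H_1: rank ker ∂_1 − rank ∂_2 = (28 − 10) − 17 = 1, and ∂_2 has invariant factor 2 > 1, so H_1 = Z ⊕ Z/2.
  H_2: rank ker ∂_2 − rank ∂_3 = (17 − 17) − 0 = 0, and there is no ∂_3, so H_2 = 0.

As a check, the Euler characteristic is 12 − 28 + 17 = 1, which agrees with 2 − 1 + 0 = 1.
(K is a triangulation of the disjoint union of the Möbius band and the real projective plane RP^2.)

H_0 = Z^2,  H_1 = Z ⊕ Z/2,  H_2 = 0.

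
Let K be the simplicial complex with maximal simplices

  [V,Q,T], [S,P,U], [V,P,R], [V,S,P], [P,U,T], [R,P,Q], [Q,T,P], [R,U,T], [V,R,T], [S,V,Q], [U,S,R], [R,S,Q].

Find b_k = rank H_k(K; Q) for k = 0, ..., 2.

Order the vertices as P < Q < R < S < T < U < V. Listing each simplex with vertices in this order, K has dimension 2 with simplices:

  0-simplices (7): P, Q, R, S, T, U, V
  1-simplices (18): PQ, PR, PS, PT, PU, PV, QR, QS, QT, QV, RS, RT, RU, RV, SU, SV, TU, TV
  2-simplices (12): PQR, PQT, PRV, PSU, PSV, PTU, QRS, QSV, QTV, RSU, RTU, RTV

giving chain groups C_0 ≅ Z^7, C_1 ≅ Z^18, C_2 ≅ Z^12.

The boundary map ∂_1: C_1 → C_0 sends each edge [p,q] (with p < q) to q − p. For instance
  ∂QS = S − Q.
As a 7×18 matrix over Z this has rank 6, with invariant factors (1,1,1,1,1,1).

Boundary ∂_2: C_2 → C_1 sends each 2-simplex [p,q,r] to [q,r] − [p,r] + [p,q]. For instance
  ∂PSV = SV − PV + PS,
  ∂QSV = SV − QV + QS.
The resulting 18×12 matrix has rank 12, and its Smith normal form has invariant factors (1,1,1,1,1,1,1,1,1,1,1,2).

Reading off H_k = ker ∂_k / im ∂_{k+1}:

  H_0: rank C_0 − rank ∂_1 = 7 − 6 = 1, and the invariant factors of ∂_1 are all 1, so H_0 ≅ Z.
  H_1: rank ker ∂_1 − rank ∂_2 = (18 − 6) − 12 = 0, and ∂_2 has invariant factor 2 > 1, so H_1 ≅ Z/2.
  H_2: rank ker ∂_2 − rank ∂_3 = (12 − 12) − 0 = 0, and there is no ∂_3, so H_2 ≅ 0.

As a check, the Euler characteristic is 7 − 18 + 12 = 1, which agrees with 1 − 0 + 0 = 1.
(K is a triangulation of the real projective plane RP^2.)

Hence the Betti numbers are b_0 = 1, b_1 = 0, b_2 = 0.

b_0 = 1, b_1 = 0, b_2 = 0.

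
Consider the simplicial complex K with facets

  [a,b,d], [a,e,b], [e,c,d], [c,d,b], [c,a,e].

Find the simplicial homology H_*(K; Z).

H_0 ≅ Z,  H_1 ≅ Z,  H_2 = 0.

We work with the vertex ordering a < b < c < d < e. The simplices of K, each written with vertices in increasing order, are:

  0-simplices (5): a, b, c, d, e
  1-simplices (10): ab, ac, ad, ae, bc, bd, be, cd, ce, de
  2-simplices (5): abd, abe, ace, bcd, cde

giving chain groups C_0 ≅ Z^5, C_1 ≅ Z^10, C_2 ≅ Z^5.

∂_1: C_1 → C_0 maps an edge to its endpoints' difference, ∂[p,q] = q − p. For instance
  ∂ce = e − c.
This gives a 5×10 integer matrix of rank 4; reducing to Smith normal form yields diagonal entries (1,1,1,1).

The boundary map ∂_2: C_2 → C_1 sends each 2-simplex [p,q,r] to [q,r] − [p,r] + [p,q]. For instance
  ∂cde = de − ce + cd,
  ∂ace = ce − ae + ac.
This gives a 10×5 integer matrix of rank 5; reducing to Smith normal form yields diagonal entries (1,1,1,1,1).

Reading off H_k = ker ∂_k / im ∂_{k+1}:

  H_0: rank C_0 − rank ∂_1 = 5 − 4 = 1, and the invariant factors of ∂_1 are all 1, so H_0 = Z.
  H_1: rank ker ∂_1 − rank ∂_2 = (10 − 4) − 5 = 1, and the invariant factors of ∂_2 are all 1, so H_1 = Z.
  H_2: rank ker ∂_2 − rank ∂_3 = (5 − 5) − 0 = 0, and there is no ∂_3, so H_2 = 0.

As a check, the Euler characteristic is 5 − 10 + 5 = 0, which agrees with 1 − 1 + 0 = 0.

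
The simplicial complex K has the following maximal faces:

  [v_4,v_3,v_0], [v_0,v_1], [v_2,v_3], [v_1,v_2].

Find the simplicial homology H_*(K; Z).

H_0 = Z,  H_1 = Z,  H_2 = 0.

Take the total order v_0 < v_1 < v_2 < v_3 < v_4 on the vertex set. Then K (dimension 2) consists of the simplices:

  0-simplices (5): [v_0], [v_1], [v_2], [v_3], [v_4]
  1-simplices (6): [v_0,v_1], [v_0,v_3], [v_0,v_4], [v_1,v_2], [v_2,v_3], [v_3,v_4]
  2-simplices (1): [v_0,v_3,v_4]

so the chain groups are C_0 ≅ Z^5, C_1 ≅ Z^6, C_2 ≅ Z^1.

∂_1: C_1 → C_0 is given by ∂[p,q] = [q] − [p]. For instance
  ∂[v_0,v_3] = [v_3] − [v_0].
This gives a 5×6 integer matrix of rank 4; reducing to Smith normal form yields diagonal entries (1,1,1,1).

∂_2: C_2 → C_1 acts by ∂[p,q,r] = [q,r] − [p,r] + [p,q]. For instance
  ∂[v_0,v_3,v_4] = [v_3,v_4] − [v_0,v_4] + [v_0,v_3].
The 6×1 boundary matrix has rank 1 and Smith normal form diag(1).

From H_k ≅ ker(∂_k) / im(∂_{k+1}) we obtain:

  H_0: rank C_0 − rank ∂_1 = 5 − 4 = 1, and the invariant factors of ∂_1 are all 1, so H_0 = Z.
  H_1: rank ker ∂_1 − rank ∂_2 = (6 − 4) − 1 = 1, and the invariant factors of ∂_2 are all 1, so H_1 = Z.
  H_2: rank ker ∂_2 − rank ∂_3 = (1 − 1) − 0 = 0, and there is no ∂_3, so H_2 = 0.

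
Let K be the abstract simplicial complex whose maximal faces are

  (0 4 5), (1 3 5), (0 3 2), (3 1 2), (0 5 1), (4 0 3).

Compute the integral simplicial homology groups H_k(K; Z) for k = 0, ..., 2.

Fix the vertex order 0 < 1 < 2 < 3 < 4 < 5 and write every simplex with vertices in increasing order. Then dim K = 2 and the simplices of K are:

  0-simplices (6): [0], [1], [2], [3], [4], [5]
  1-simplices (12): [0,1], [0,2], [0,3], [0,4], [0,5], [1,2], [1,3], [1,5], [2,3], [3,4], [3,5], [4,5]
  2-simplices (6): [0,1,5], [0,2,3], [0,3,4], [0,4,5], [1,2,3], [1,3,5]

so the chain groups are C_0 ≅ Z^6, C_1 ≅ Z^12, C_2 ≅ Z^6.

Boundary ∂_1: C_1 → C_0 maps an edge to its endpoints' difference, ∂[p,q] = q − p.
The resulting 6×12 matrix has rank 5, and its Smith normal form has invariant factors (1,1,1,1,1).

∂_2: C_2 → C_1 maps a triangle to the signed sum of its edges. For instance
  ∂[0,4,5] = [4,5] − [0,5] + [0,4],
  ∂[0,2,3] = [2,3] − [0,3] + [0,2].
As a 12×6 matrix over Z this has rank 6, with invariant factors (1,1,1,1,1,1).

Reading off H_k = ker ∂_k / im ∂_{k+1}:

  H_0: rank C_0 − rank ∂_1 = 6 − 5 = 1, and the invariant factors of ∂_1 are all 1, so H_0 = Z.
  H_1: rank ker ∂_1 − rank ∂_2 = (12 − 5) − 6 = 1, and the invariant factors of ∂_2 are all 1, so H_1 = Z.
  H_2: rank ker ∂_2 − rank ∂_3 = (6 − 6) − 0 = 0, and there is no ∂_3, so H_2 = 0.

As a check, the Euler characteristic is 6 − 12 + 6 = 0, which agrees with 1 − 1 + 0 = 0.

H_0 ≅ Z,  H_1 ≅ Z,  H_2 = 0.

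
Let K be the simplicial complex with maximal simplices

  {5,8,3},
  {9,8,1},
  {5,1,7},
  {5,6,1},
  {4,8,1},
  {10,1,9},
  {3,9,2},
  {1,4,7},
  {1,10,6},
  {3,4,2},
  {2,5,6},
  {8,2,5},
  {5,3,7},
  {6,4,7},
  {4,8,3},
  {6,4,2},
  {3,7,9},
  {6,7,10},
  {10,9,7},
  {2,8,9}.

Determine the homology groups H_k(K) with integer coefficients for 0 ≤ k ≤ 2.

Take the total order 1 < 2 < 3 < 4 < 5 < 6 < 7 < 8 < 9 < 10 on the vertex set. Then K (dimension 2) consists of the simplices:

  0-simplices (10): [1], [2], [3], [4], [5], [6], [7], [8], [9], [10]
  1-simplices (30): (30 of them)
  2-simplices (20): (20 of them)

Hence C_0 ≅ Z^10, C_1 ≅ Z^30, C_2 ≅ Z^20.

The boundary map ∂_1: C_1 → C_0 sends each edge [p,q] (with p < q) to q − p. For instance
  ∂[3,8] = [8] − [3].
The 10×30 boundary matrix has rank 9 and Smith normal form diag(1,1,1,1,1,1,1,1,1).

∂_2: C_2 → C_1 maps a triangle to the signed sum of its edges. For instance
  ∂[3,4,8] = [4,8] − [3,8] + [3,4],
  ∂[4,6,7] = [6,7] − [4,7] + [4,6].
As a 30×20 matrix over Z this has rank 20, with invariant factors (1,1,1,1,1,1,1,1,1,1,1,1,1,1,1,1,1,1,1,2).

Computing H_k = (kernel of ∂_k) / (image of ∂_{k+1}):

  H_0: rank C_0 − rank ∂_1 = 10 − 9 = 1, and the invariant factors of ∂_1 are all 1, so H_0 = Z.
  H_1: rank ker ∂_1 − rank ∂_2 = (30 − 9) − 20 = 1, and ∂_2 has invariant factor 2 > 1, so H_1 = Z ⊕ Z/2Z.
  H_2: rank ker ∂_2 − rank ∂_3 = (20 − 20) − 0 = 0, and there is no ∂_3, so H_2 = 0.

H_0 = Z,  H_1 = Z ⊕ Z/2Z,  H_2 = 0.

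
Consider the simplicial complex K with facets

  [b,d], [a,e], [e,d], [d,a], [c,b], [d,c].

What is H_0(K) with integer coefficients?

K has 5 vertices, 6 edges.
rank ∂_0 = 0, rank ∂_1 = 4 ⇒ b_0 = 5 − 0 − 4 = 1; all invariant factors of ∂_1 are 1 so no torsion. So H_0 ≅ Z.

H_0 ≅ Z.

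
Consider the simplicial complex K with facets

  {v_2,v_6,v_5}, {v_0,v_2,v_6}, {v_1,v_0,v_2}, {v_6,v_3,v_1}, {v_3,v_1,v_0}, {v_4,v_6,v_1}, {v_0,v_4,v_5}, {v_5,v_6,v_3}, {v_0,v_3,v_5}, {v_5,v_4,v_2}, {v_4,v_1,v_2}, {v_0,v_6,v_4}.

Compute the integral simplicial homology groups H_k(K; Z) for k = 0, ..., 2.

K has 7 vertices, 18 edges, 12 triangles.
rank ∂_0 = 0, rank ∂_1 = 6 ⇒ b_0 = 7 − 0 − 6 = 1; all invariant factors of ∂_1 are 1 so no torsion. So H_0 = Z.
rank ∂_1 = 6, rank ∂_2 = 12 ⇒ b_1 = 18 − 6 − 12 = 0; ∂_2 has invariant factor(s) [2] giving torsion. So H_1 = Z/2.
rank ∂_2 = 12, rank ∂_3 = 0 ⇒ b_2 = 12 − 12 − 0 = 0. So H_2 = 0.

H_0 = Z,  H_1 = Z/2,  H_2 = 0.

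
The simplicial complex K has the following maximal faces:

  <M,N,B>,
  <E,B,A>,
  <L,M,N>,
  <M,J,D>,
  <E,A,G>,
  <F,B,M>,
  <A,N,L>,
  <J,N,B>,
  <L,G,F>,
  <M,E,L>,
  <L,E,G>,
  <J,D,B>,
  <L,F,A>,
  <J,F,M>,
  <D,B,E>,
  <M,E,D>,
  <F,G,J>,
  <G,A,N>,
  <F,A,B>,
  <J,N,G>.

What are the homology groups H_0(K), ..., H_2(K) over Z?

H_0 = Z,  H_1 = Z ⊕ Z/2Z,  H_2 = 0.

Order the vertices as A < B < D < E < F < G < J < L < M < N. Listing each simplex with vertices in this order, K has dimension 2 with simplices:

  0-simplices (10): A, B, D, E, F, G, J, L, M, N
  1-simplices (30): AB, AE, AF, AG, AL, AN, BD, BE, BF, BJ, BM, BN, DE, DJ, DM, EG, EL, EM, FG, FJ, FL, FM, GJ, GL, GN, JM, JN, LM, LN, MN
  2-simplices (20): ABE, ABF, AEG, AFL, AGN, ALN, BDE, BDJ, BFM, BJN, BMN, DEM, DJM, EGL, ELM, FGJ, FGL, FJM, GJN, LMN

giving chain groups C_0 ≅ Z^10, C_1 ≅ Z^30, C_2 ≅ Z^20.

∂_1: C_1 → C_0 maps an edge to its endpoints' difference, ∂[p,q] = q − p.
As a 10×30 matrix over Z this has rank 9, with invariant factors (1,1,1,1,1,1,1,1,1).

The boundary map ∂_2: C_2 → C_1 acts by ∂[p,q,r] = [q,r] − [p,r] + [p,q]. For instance
  ∂FJM = JM − FM + FJ,
  ∂ELM = LM − EM + EL.
The resulting 30×20 matrix has rank 20, and its Smith normal form has invariant factors (1,1,1,1,1,1,1,1,1,1,1,1,1,1,1,1,1,1,1,2).

Reading off H_k = ker ∂_k / im ∂_{k+1}:

  H_0: rank C_0 − rank ∂_1 = 10 − 9 = 1, and the invariant factors of ∂_1 are all 1, so H_0 ≅ Z.
  H_1: rank ker ∂_1 − rank ∂_2 = (30 − 9) − 20 = 1, and ∂_2 has invariant factor 2 > 1, so H_1 ≅ Z ⊕ Z/2Z.
  H_2: rank ker ∂_2 − rank ∂_3 = (20 − 20) − 0 = 0, and there is no ∂_3, so H_2 ≅ 0.

(K is a triangulation of the Klein bottle.)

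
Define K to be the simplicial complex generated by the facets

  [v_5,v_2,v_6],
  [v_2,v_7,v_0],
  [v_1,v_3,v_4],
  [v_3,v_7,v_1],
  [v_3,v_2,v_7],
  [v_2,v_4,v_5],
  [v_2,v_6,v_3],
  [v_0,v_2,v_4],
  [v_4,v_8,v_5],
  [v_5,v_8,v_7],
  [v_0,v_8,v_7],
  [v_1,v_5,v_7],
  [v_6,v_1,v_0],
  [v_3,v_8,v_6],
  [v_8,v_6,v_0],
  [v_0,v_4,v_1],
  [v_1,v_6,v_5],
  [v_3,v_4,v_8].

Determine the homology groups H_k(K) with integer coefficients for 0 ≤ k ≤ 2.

Take the total order v_0 < v_1 < v_2 < v_3 < v_4 < v_5 < v_6 < v_7 < v_8 on the vertex set. Then K (dimension 2) consists of the simplices:

  0-simplices (9): [v_0], [v_1], [v_2], [v_3], [v_4], [v_5], [v_6], [v_7], [v_8]
  1-simplices (27): (27 of them)
  2-simplices (18): (18 of them)

so the chain groups are C_0 ≅ Z^9, C_1 ≅ Z^27, C_2 ≅ Z^18.

The boundary map ∂_1: C_1 → C_0 sends each edge [p,q] (with p < q) to q − p. For instance
  ∂[v_2,v_3] = [v_3] − [v_2].
This gives a 9×27 integer matrix of rank 8; reducing to Smith normal form yields diagonal entries (1,1,1,1,1,1,1,1).

The boundary map ∂_2: C_2 → C_1 acts by ∂[p,q,r] = [q,r] − [p,r] + [p,q]. For instance
  ∂[v_1,v_5,v_7] = [v_5,v_7] − [v_1,v_7] + [v_1,v_5],
  ∂[v_0,v_2,v_4] = [v_2,v_4] − [v_0,v_4] + [v_0,v_2].
The resulting 27×18 matrix has rank 17, and its Smith normal form has invariant factors (1,1,1,1,1,1,1,1,1,1,1,1,1,1,1,1,1).

From H_k ≅ ker(∂_k) / im(∂_{k+1}) we obtain:

  H_0: rank C_0 − rank ∂_1 = 9 − 8 = 1, and the invariant factors of ∂_1 are all 1, so H_0 ≅ Z.
  H_1: rank ker ∂_1 − rank ∂_2 = (27 − 8) − 17 = 2, and the invariant factors of ∂_2 are all 1, so H_1 ≅ Z^2.
  H_2: rank ker ∂_2 − rank ∂_3 = (18 − 17) − 0 = 1, and there is no ∂_3, so H_2 ≅ Z.

(K is a triangulation of the torus T^2.)

H_0 = Z,  H_1 = Z^2,  H_2 = Z.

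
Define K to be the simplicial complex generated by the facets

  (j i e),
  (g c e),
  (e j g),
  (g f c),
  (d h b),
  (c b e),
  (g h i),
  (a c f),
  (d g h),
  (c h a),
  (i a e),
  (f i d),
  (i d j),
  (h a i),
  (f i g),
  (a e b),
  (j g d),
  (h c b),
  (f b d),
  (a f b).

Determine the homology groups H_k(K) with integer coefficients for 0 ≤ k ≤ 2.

Take the total order a < b < c < d < e < f < g < h < i < j on the vertex set. Then K (dimension 2) consists of the simplices:

  0-simplices (10): a, b, c, d, e, f, g, h, i, j
  1-simplices (30): ab, ac, ae, af, ah, ai, bc, bd, be, bf, bh, ce, cf, cg, ch, df, dg, dh, di, dj, eg, ei, ej, fg, fi, gh, gi, gj, hi, ij
  2-simplices (20): abe, abf, acf, ach, aei, ahi, bce, bch, bdf, bdh, ceg, cfg, dfi, dgh, dgj, dij, egj, eij, fgi, ghi

so the chain groups are C_0 ≅ Z^10, C_1 ≅ Z^30, C_2 ≅ Z^20.

∂_1: C_1 → C_0 sends each edge [p,q] (with p < q) to q − p. For instance
  ∂fg = g − f.
The resulting 10×30 matrix has rank 9, and its Smith normal form has invariant factors (1,1,1,1,1,1,1,1,1).

Boundary ∂_2: C_2 → C_1 acts by ∂[p,q,r] = [q,r] − [p,r] + [p,q]. For instance
  ∂dij = ij − dj + di,
  ∂acf = cf − af + ac.
The resulting 30×20 matrix has rank 20, and its Smith normal form has invariant factors (1,1,1,1,1,1,1,1,1,1,1,1,1,1,1,1,1,1,1,2).

Now H_k = ker ∂_k / im ∂_{k+1}, so:

  H_0: rank C_0 − rank ∂_1 = 10 − 9 = 1, and the invariant factors of ∂_1 are all 1, so H_0 ≅ Z.
  H_1: rank ker ∂_1 − rank ∂_2 = (30 − 9) − 20 = 1, and ∂_2 has invariant factor 2 > 1, so H_1 ≅ Z × Z/2.
  H_2: rank ker ∂_2 − rank ∂_3 = (20 − 20) − 0 = 0, and there is no ∂_3, so H_2 ≅ 0.

As a check, the Euler characteristic is 10 − 30 + 20 = 0, which agrees with 1 − 1 + 0 = 0.

H_0 ≅ Z,  H_1 ≅ Z × Z/2,  H_2 = 0.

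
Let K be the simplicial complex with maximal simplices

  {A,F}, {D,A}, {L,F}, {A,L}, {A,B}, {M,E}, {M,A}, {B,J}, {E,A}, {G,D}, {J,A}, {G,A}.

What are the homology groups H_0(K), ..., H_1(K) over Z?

H_0 = Z,  H_1 = Z^4.

Fix the vertex order A < B < D < E < F < G < J < L < M and write every simplex with vertices in increasing order. Then dim K = 1 and the simplices of K are:

  0-simplices (9): A, B, D, E, F, G, J, L, M
  1-simplices (12): AB, AD, AE, AF, AG, AJ, AL, AM, BJ, DG, EM, FL

Hence C_0 ≅ Z^9, C_1 ≅ Z^12.

Boundary ∂_1: C_1 → C_0 is given by ∂[p,q] = [q] − [p]. For instance
  ∂AM = M − A.
This gives a 9×12 integer matrix of rank 8; reducing to Smith normal form yields diagonal entries (1,1,1,1,1,1,1,1).

Computing H_k = (kernel of ∂_k) / (image of ∂_{k+1}):

  H_0: rank C_0 − rank ∂_1 = 9 − 8 = 1, and the invariant factors of ∂_1 are all 1, so H_0 ≅ Z.
  H_1: rank ker ∂_1 − rank ∂_2 = (12 − 8) − 0 = 4, and there is no ∂_2, so H_1 ≅ Z^4.

(K is a triangulation of a wedge of 4 circles.)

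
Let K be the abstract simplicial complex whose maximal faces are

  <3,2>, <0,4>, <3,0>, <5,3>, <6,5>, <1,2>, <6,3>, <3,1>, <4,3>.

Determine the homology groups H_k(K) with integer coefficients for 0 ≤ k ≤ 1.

Fix the vertex order 0 < 1 < 2 < 3 < 4 < 5 < 6 and write every simplex with vertices in increasing order. Then dim K = 1 and the simplices of K are:

  0-simplices (7): [0], [1], [2], [3], [4], [5], [6]
  1-simplices (9): [0,3], [0,4], [1,2], [1,3], [2,3], [3,4], [3,5], [3,6], [5,6]

Hence C_0 ≅ Z^7, C_1 ≅ Z^9.

The boundary map ∂_1: C_1 → C_0 sends each edge [p,q] (with p < q) to q − p.
The 7×9 boundary matrix has rank 6 and Smith normal form diag(1,1,1,1,1,1).

Now H_k = ker ∂_k / im ∂_{k+1}, so:

  H_0: rank C_0 − rank ∂_1 = 7 − 6 = 1, and the invariant factors of ∂_1 are all 1, so H_0 ≅ Z.
  H_1: rank ker ∂_1 − rank ∂_2 = (9 − 6) − 0 = 3, and there is no ∂_2, so H_1 ≅ Z^3.

As a check, the Euler characteristic is 7 − 9 = -2, which agrees with 1 − 3 = -2.

H_0 = Z,  H_1 = Z^3.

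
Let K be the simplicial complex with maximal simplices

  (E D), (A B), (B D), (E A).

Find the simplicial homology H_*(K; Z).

H_0 ≅ Z,  H_1 ≅ Z.

Fix the vertex order A < B < D < E and write every simplex with vertices in increasing order. Then dim K = 1 and the simplices of K are:

  0-simplices (4): A, B, D, E
  1-simplices (4): AB, AE, BD, DE

Hence C_0 ≅ Z^4, C_1 ≅ Z^4.

∂_1: C_1 → C_0 is given by ∂[p,q] = [q] − [p]. For instance
  ∂AB = B − A.
As a 4×4 matrix over Z this has rank 3, with invariant factors (1,1,1).

Now H_k = ker ∂_k / im ∂_{k+1}, so:

  H_0: rank C_0 − rank ∂_1 = 4 − 3 = 1, and the invariant factors of ∂_1 are all 1, so H_0 = Z.
  H_1: rank ker ∂_1 − rank ∂_2 = (4 − 3) − 0 = 1, and there is no ∂_2, so H_1 = Z.

(K is a triangulation of the circle S^1.)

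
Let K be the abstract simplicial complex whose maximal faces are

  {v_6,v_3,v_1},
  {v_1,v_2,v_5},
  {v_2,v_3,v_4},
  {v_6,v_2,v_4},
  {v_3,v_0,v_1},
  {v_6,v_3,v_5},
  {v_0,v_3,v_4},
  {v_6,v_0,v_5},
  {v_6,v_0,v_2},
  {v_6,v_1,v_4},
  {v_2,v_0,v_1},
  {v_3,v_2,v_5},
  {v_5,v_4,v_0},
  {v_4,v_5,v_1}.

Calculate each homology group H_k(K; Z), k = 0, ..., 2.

Order the vertices as v_0 < v_1 < v_2 < v_3 < v_4 < v_5 < v_6. Listing each simplex with vertices in this order, K has dimension 2 with simplices:

  0-simplices (7): [v_0], [v_1], [v_2], [v_3], [v_4], [v_5], [v_6]
  1-simplices (21): (21 of them)
  2-simplices (14): (14 of them)

so the chain groups are C_0 ≅ Z^7, C_1 ≅ Z^21, C_2 ≅ Z^14.

∂_1: C_1 → C_0 is given by ∂[p,q] = [q] − [p]. For instance
  ∂[v_4,v_6] = [v_6] − [v_4].
This gives a 7×21 integer matrix of rank 6; reducing to Smith normal form yields diagonal entries (1,1,1,1,1,1).

∂_2: C_2 → C_1 maps a triangle to the signed sum of its edges. For instance
  ∂[v_0,v_1,v_3] = [v_1,v_3] − [v_0,v_3] + [v_0,v_1],
  ∂[v_1,v_4,v_5] = [v_4,v_5] − [v_1,v_5] + [v_1,v_4].
As a 21×14 matrix over Z this has rank 13, with invariant factors (1,1,1,1,1,1,1,1,1,1,1,1,1).

Computing H_k = (kernel of ∂_k) / (image of ∂_{k+1}):

  H_0: rank C_0 − rank ∂_1 = 7 − 6 = 1, and the invariant factors of ∂_1 are all 1, so H_0 ≅ Z.
  H_1: rank ker ∂_1 − rank ∂_2 = (21 − 6) − 13 = 2, and the invariant factors of ∂_2 are all 1, so H_1 ≅ Z^2.
  H_2: rank ker ∂_2 − rank ∂_3 = (14 − 13) − 0 = 1, and there is no ∂_3, so H_2 ≅ Z.

H_0 = Z,  H_1 = Z^2,  H_2 = Z.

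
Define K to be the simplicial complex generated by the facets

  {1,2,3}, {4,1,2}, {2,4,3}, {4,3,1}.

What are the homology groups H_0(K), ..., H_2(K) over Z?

H_0 ≅ Z,  H_1 = 0,  H_2 ≅ Z.

K has 4 vertices, 6 edges, 4 triangles.
rank ∂_0 = 0, rank ∂_1 = 3 ⇒ b_0 = 4 − 0 − 3 = 1; all invariant factors of ∂_1 are 1 so no torsion. So H_0 ≅ Z.
rank ∂_1 = 3, rank ∂_2 = 3 ⇒ b_1 = 6 − 3 − 3 = 0; all invariant factors of ∂_2 are 1 so no torsion. So H_1 ≅ 0.
rank ∂_2 = 3, rank ∂_3 = 0 ⇒ b_2 = 4 − 3 − 0 = 1. So H_2 ≅ Z.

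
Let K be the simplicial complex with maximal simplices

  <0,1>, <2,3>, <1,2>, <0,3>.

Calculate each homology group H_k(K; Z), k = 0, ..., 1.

K has 4 vertices, 4 edges.
rank ∂_0 = 0, rank ∂_1 = 3 ⇒ b_0 = 4 − 0 − 3 = 1; all invariant factors of ∂_1 are 1 so no torsion. So H_0 = Z.
rank ∂_1 = 3, rank ∂_2 = 0 ⇒ b_1 = 4 − 3 − 0 = 1. So H_1 = Z.

H_0 ≅ Z,  H_1 ≅ Z.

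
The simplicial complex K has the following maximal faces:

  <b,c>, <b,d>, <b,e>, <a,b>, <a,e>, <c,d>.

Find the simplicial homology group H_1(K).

H_1 ≅ Z^2.

K has 5 vertices, 6 edges.
rank ∂_1 = 4, rank ∂_2 = 0 ⇒ b_1 = 6 − 4 − 0 = 2. So H_1 = Z^2.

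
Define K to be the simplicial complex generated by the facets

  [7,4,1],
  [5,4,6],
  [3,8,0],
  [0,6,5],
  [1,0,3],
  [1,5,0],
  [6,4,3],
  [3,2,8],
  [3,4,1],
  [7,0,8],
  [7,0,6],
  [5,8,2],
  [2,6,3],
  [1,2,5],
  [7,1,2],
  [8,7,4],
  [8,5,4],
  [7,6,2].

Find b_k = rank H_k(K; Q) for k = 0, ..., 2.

b_0 = 1, b_1 = 2, b_2 = 1.

We work with the vertex ordering 0 < 1 < 2 < 3 < 4 < 5 < 6 < 7 < 8. The simplices of K, each written with vertices in increasing order, are:

  0-simplices (9): [0], [1], [2], [3], [4], [5], [6], [7], [8]
  1-simplices (27): (27 of them)
  2-simplices (18): [0,1,3], [0,1,5], [0,3,8], [0,5,6], [0,6,7], [0,7,8], [1,2,5], [1,2,7], [1,3,4], [1,4,7], [2,3,6], [2,3,8], [2,5,8], [2,6,7], [3,4,6], [4,5,6], [4,5,8], [4,7,8]

so the chain groups are C_0 ≅ Z^9, C_1 ≅ Z^27, C_2 ≅ Z^18.

∂_1: C_1 → C_0 maps an edge to its endpoints' difference, ∂[p,q] = q − p. For instance
  ∂[2,6] = [6] − [2].
As a 9×27 matrix over Z this has rank 8, with invariant factors (1,1,1,1,1,1,1,1).

The boundary map ∂_2: C_2 → C_1 acts by ∂[p,q,r] = [q,r] − [p,r] + [p,q]. For instance
  ∂[4,5,8] = [5,8] − [4,8] + [4,5],
  ∂[3,4,6] = [4,6] − [3,6] + [3,4].
The 27×18 boundary matrix has rank 17 and Smith normal form diag(1,1,1,1,1,1,1,1,1,1,1,1,1,1,1,1,1).

Computing H_k = (kernel of ∂_k) / (image of ∂_{k+1}):

  H_0: rank C_0 − rank ∂_1 = 9 − 8 = 1, and the invariant factors of ∂_1 are all 1, so H_0 ≅ Z.
  H_1: rank ker ∂_1 − rank ∂_2 = (27 − 8) − 17 = 2, and the invariant factors of ∂_2 are all 1, so H_1 ≅ Z^2.
  H_2: rank ker ∂_2 − rank ∂_3 = (18 − 17) − 0 = 1, and there is no ∂_3, so H_2 ≅ Z.

As a check, the Euler characteristic is 9 − 27 + 18 = 0, which agrees with 1 − 2 + 1 = 0.

Hence the Betti numbers are b_0 = 1, b_1 = 2, b_2 = 1.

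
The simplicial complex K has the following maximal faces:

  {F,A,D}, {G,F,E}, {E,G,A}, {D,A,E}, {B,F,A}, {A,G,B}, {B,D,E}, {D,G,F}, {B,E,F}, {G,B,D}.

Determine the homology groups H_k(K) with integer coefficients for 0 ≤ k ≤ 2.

K has 6 vertices, 15 edges, 10 triangles.
rank ∂_0 = 0, rank ∂_1 = 5 ⇒ b_0 = 6 − 0 − 5 = 1; all invariant factors of ∂_1 are 1 so no torsion. So H_0 ≅ Z.
rank ∂_1 = 5, rank ∂_2 = 10 ⇒ b_1 = 15 − 5 − 10 = 0; ∂_2 has invariant factor(s) [2] giving torsion. So H_1 ≅ Z/2.
rank ∂_2 = 10, rank ∂_3 = 0 ⇒ b_2 = 10 − 10 − 0 = 0. So H_2 ≅ 0.

H_0 = Z,  H_1 = Z/2,  H_2 = 0.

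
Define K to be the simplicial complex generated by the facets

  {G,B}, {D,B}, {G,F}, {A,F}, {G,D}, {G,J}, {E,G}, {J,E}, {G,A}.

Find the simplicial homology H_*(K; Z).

H_0 ≅ Z,  H_1 ≅ Z^3.

Order the vertices as A < B < D < E < F < G < J. Listing each simplex with vertices in this order, K has dimension 1 with simplices:

  0-simplices (7): A, B, D, E, F, G, J
  1-simplices (9): AF, AG, BD, BG, DG, EG, EJ, FG, GJ

Hence C_0 ≅ Z^7, C_1 ≅ Z^9.

The boundary map ∂_1: C_1 → C_0 is given by ∂[p,q] = [q] − [p]. For instance
  ∂AG = G − A.
The 7×9 boundary matrix has rank 6 and Smith normal form diag(1,1,1,1,1,1).

From H_k ≅ ker(∂_k) / im(∂_{k+1}) we obtain:

  H_0: rank C_0 − rank ∂_1 = 7 − 6 = 1, and the invariant factors of ∂_1 are all 1, so H_0 = Z.
  H_1: rank ker ∂_1 − rank ∂_2 = (9 − 6) − 0 = 3, and there is no ∂_2, so H_1 = Z^3.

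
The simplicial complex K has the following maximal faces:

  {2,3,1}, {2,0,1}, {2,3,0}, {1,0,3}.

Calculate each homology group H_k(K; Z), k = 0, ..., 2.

H_0 ≅ Z,  H_1 = 0,  H_2 ≅ Z.

We work with the vertex ordering 0 < 1 < 2 < 3. The simplices of K, each written with vertices in increasing order, are:

  0-simplices (4): [0], [1], [2], [3]
  1-simplices (6): [0,1], [0,2], [0,3], [1,2], [1,3], [2,3]
  2-simplices (4): [0,1,2], [0,1,3], [0,2,3], [1,2,3]

giving chain groups C_0 ≅ Z^4, C_1 ≅ Z^6, C_2 ≅ Z^4.

The boundary map ∂_1: C_1 → C_0 sends each edge [p,q] (with p < q) to q − p.
This gives a 4×6 integer matrix of rank 3; reducing to Smith normal form yields diagonal entries (1,1,1).

∂_2: C_2 → C_1 maps a triangle to the signed sum of its edges. For instance
  ∂[0,2,3] = [2,3] − [0,3] + [0,2],
  ∂[0,1,2] = [1,2] − [0,2] + [0,1].
The resulting 6×4 matrix has rank 3, and its Smith normal form has invariant factors (1,1,1).

Reading off H_k = ker ∂_k / im ∂_{k+1}:

  H_0: rank C_0 − rank ∂_1 = 4 − 3 = 1, and the invariant factors of ∂_1 are all 1, so H_0 ≅ Z.
  H_1: rank ker ∂_1 − rank ∂_2 = (6 − 3) − 3 = 0, and the invariant factors of ∂_2 are all 1, so H_1 ≅ 0.
  H_2: rank ker ∂_2 − rank ∂_3 = (4 − 3) − 0 = 1, and there is no ∂_3, so H_2 ≅ Z.

(K is a triangulation of the 2-sphere S^2.)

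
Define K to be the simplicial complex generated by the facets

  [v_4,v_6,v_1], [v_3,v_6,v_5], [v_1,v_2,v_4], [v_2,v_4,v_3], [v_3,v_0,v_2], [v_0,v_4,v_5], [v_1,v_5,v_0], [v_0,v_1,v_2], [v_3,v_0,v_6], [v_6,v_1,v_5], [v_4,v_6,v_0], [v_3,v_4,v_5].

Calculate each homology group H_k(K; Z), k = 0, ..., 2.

H_0 ≅ Z,  H_1 ≅ Z/2,  H_2 = 0.

Take the total order v_0 < v_1 < v_2 < v_3 < v_4 < v_5 < v_6 on the vertex set. Then K (dimension 2) consists of the simplices:

  0-simplices (7): [v_0], [v_1], [v_2], [v_3], [v_4], [v_5], [v_6]
  1-simplices (18): (18 of them)
  2-simplices (12): (12 of them)

giving chain groups C_0 ≅ Z^7, C_1 ≅ Z^18, C_2 ≅ Z^12.

∂_1: C_1 → C_0 is given by ∂[p,q] = [q] − [p].
The 7×18 boundary matrix has rank 6 and Smith normal form diag(1,1,1,1,1,1).

Boundary ∂_2: C_2 → C_1 sends each 2-simplex [p,q,r] to [q,r] − [p,r] + [p,q]. For instance
  ∂[v_0,v_4,v_5] = [v_4,v_5] − [v_0,v_5] + [v_0,v_4],
  ∂[v_0,v_4,v_6] = [v_4,v_6] − [v_0,v_6] + [v_0,v_4].
The 18×12 boundary matrix has rank 12 and Smith normal form diag(1,1,1,1,1,1,1,1,1,1,1,2).

From H_k ≅ ker(∂_k) / im(∂_{k+1}) we obtain:

  H_0: rank C_0 − rank ∂_1 = 7 − 6 = 1, and the invariant factors of ∂_1 are all 1, so H_0 ≅ Z.
  H_1: rank ker ∂_1 − rank ∂_2 = (18 − 6) − 12 = 0, and ∂_2 has invariant factor 2 > 1, so H_1 ≅ Z/2.
  H_2: rank ker ∂_2 − rank ∂_3 = (12 − 12) − 0 = 0, and there is no ∂_3, so H_2 ≅ 0.

As a check, the Euler characteristic is 7 − 18 + 12 = 1, which agrees with 1 − 0 + 0 = 1.
(K is a triangulation of the real projective plane RP^2.)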